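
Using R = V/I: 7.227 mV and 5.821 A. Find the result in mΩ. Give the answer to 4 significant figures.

1.242 mΩ

(7.227e-3) / (5.821) = 1.24154e-3 Ω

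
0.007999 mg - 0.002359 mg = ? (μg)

5.64 μg

In μg:
  0.007999 mg = 0.007999 × 10³ μg = 7.999
  0.002359 mg = 0.002359 × 10³ μg = 2.359
Difference: 7.999 - 2.359 = 5.64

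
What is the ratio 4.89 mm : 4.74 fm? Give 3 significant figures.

1030000000000

(4.89 × 10^-3) / (4.74 × 10^-15) = 1.032 × 10^12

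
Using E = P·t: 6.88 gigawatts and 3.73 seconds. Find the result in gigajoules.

25.6624 gigajoules

6.88 × 10^9 × 3.73 = 25.6624 × 10^9 J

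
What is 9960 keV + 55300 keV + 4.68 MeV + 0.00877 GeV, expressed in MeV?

In MeV:
  9960 keV = 9960 × 10^-3 MeV = 9.96
  55300 keV = 55300 × 10^-3 MeV = 55.3
  4.68 MeV → 4.68
  0.00877 GeV = 0.00877 × 10^3 MeV = 8.77
Sum: 9.96 + 55.3 + 4.68 + 8.77 = 78.71

78.71 MeV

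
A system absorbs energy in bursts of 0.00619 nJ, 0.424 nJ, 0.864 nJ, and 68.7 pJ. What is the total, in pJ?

1362.89 pJ

In pJ:
  0.00619 nJ = 0.00619 × 10^3 pJ = 6.19
  0.424 nJ = 0.424 × 10^3 pJ = 424
  0.864 nJ = 0.864 × 10^3 pJ = 864
  68.7 pJ → 68.7
Sum: 6.19 + 424 + 864 + 68.7 = 1362.89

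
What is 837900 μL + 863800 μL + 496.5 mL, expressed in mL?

In mL:
  837900 μL = 837900 × 10⁻³ mL = 837.9
  863800 μL = 863800 × 10⁻³ mL = 863.8
  496.5 mL → 496.5
Sum: 837.9 + 863.8 + 496.5 = 2198.2

2198.2 mL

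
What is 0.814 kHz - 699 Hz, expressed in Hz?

115 Hz

In Hz:
  0.814 kHz = 0.814 × 10³ Hz = 814
  699 Hz → 699
Difference: 814 - 699 = 115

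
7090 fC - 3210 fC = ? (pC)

In pC:
  7090 fC = 7090 × 10⁻³ pC = 7.09
  3210 fC = 3210 × 10⁻³ pC = 3.21
Difference: 7.09 - 3.21 = 3.88

3.88 pC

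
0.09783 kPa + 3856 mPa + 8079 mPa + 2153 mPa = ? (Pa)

111.918 Pa

In Pa:
  0.09783 kPa = 0.09783e3 Pa = 97.83
  3856 mPa = 3856e-3 Pa = 3.856
  8079 mPa = 8079e-3 Pa = 8.079
  2153 mPa = 2153e-3 Pa = 2.153
Sum: 97.83 + 3.856 + 8.079 + 2.153 = 111.918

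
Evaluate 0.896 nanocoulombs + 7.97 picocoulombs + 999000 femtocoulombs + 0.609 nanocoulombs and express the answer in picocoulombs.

In picocoulombs:
  0.896 nanocoulombs = 0.896 × 10³ picocoulombs = 896
  7.97 picocoulombs → 7.97
  999000 femtocoulombs = 999000 × 10⁻³ picocoulombs = 999
  0.609 nanocoulombs = 0.609 × 10³ picocoulombs = 609
Sum: 896 + 7.97 + 999 + 609 = 2511.97

2511.97 picocoulombs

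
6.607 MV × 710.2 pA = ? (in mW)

4.6922914 mW

6.607 × 10^6 × 710.2 × 10^-12 = 4692.2914 × 10^-6 W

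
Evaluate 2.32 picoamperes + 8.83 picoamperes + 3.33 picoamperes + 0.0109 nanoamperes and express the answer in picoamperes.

In picoamperes:
  2.32 picoamperes → 2.32
  8.83 picoamperes → 8.83
  3.33 picoamperes → 3.33
  0.0109 nanoamperes = 0.0109 × 10³ picoamperes = 10.9
Sum: 2.32 + 8.83 + 3.33 + 10.9 = 25.38

25.38 picoamperes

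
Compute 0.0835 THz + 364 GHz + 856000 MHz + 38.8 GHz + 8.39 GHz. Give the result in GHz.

1350.69 GHz

In GHz:
  0.0835 THz = 0.0835 × 10^3 GHz = 83.5
  364 GHz → 364
  856000 MHz = 856000 × 10^-3 GHz = 856
  38.8 GHz → 38.8
  8.39 GHz → 8.39
Sum: 83.5 + 364 + 856 + 38.8 + 8.39 = 1350.69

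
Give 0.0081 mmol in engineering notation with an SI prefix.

8.1 umol

= 8.1e-6 mol; 1e-6 is micro.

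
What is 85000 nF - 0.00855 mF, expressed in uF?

76.45 uF

In uF:
  85000 nF = 85000e-3 uF = 85
  0.00855 mF = 0.00855e3 uF = 8.55
Difference: 85 - 8.55 = 76.45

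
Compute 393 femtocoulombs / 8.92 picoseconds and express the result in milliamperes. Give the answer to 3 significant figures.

44.1 milliamperes

(393e-15) / (8.92e-12) = 44.058e-3 A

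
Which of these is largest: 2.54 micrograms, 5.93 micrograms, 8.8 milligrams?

8.8 milligrams

2.54 micrograms = 0.00000254 grams
5.93 micrograms = 0.00000593 grams
8.8 milligrams = 0.0088 grams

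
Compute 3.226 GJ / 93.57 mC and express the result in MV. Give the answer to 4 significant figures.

(3.226e9) / (93.57e-3) = 0.0344769e12 V

34480 MV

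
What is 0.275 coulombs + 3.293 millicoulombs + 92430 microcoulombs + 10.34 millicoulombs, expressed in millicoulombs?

In millicoulombs:
  0.275 coulombs = 0.275e3 millicoulombs = 275
  3.293 millicoulombs → 3.293
  92430 microcoulombs = 92430e-3 millicoulombs = 92.43
  10.34 millicoulombs → 10.34
Sum: 275 + 3.293 + 92.43 + 10.34 = 381.063

381.063 millicoulombs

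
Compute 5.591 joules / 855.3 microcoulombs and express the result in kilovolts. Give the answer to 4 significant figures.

(5.591) / (855.3 × 10⁻⁶) = 0.00653689 × 10⁶ V

6.537 kilovolts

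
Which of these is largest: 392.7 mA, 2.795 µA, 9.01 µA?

392.7 mA

392.7 mA = 0.3927 A
2.795 µA = 0.000002795 A
9.01 µA = 0.00000901 A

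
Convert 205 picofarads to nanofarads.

pico = 10⁻¹², nano = 10⁻⁹; factor is 10⁻³.
205 × 10⁻³ = 0.205

0.205 nanofarads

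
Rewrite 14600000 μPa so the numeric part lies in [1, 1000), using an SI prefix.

14.6 Pa

= 14.6 Pa; mantissa already in [1, 1000).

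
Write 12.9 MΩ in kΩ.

12900 kΩ

mega = 10⁶, kilo = 10³; factor is 10³.
12.9 × 10³ = 12900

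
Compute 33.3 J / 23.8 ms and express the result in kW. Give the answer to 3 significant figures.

1.40 kW

(33.3) / (23.8e-3) = 1.3992e3 W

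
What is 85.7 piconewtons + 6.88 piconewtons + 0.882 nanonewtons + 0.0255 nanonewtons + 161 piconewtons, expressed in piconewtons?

In piconewtons:
  85.7 piconewtons → 85.7
  6.88 piconewtons → 6.88
  0.882 nanonewtons = 0.882e3 piconewtons = 882
  0.0255 nanonewtons = 0.0255e3 piconewtons = 25.5
  161 piconewtons → 161
Sum: 85.7 + 6.88 + 882 + 25.5 + 161 = 1161.08

1161.08 piconewtons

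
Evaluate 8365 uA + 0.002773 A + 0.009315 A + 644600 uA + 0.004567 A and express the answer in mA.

669.62 mA

In mA:
  8365 uA = 8365 × 10⁻³ mA = 8.365
  0.002773 A = 0.002773 × 10³ mA = 2.773
  0.009315 A = 0.009315 × 10³ mA = 9.315
  644600 uA = 644600 × 10⁻³ mA = 644.6
  0.004567 A = 0.004567 × 10³ mA = 4.567
Sum: 8.365 + 2.773 + 9.315 + 644.6 + 4.567 = 669.62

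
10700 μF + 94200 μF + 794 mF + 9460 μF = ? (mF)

908.36 mF

In mF:
  10700 μF = 10700 × 10⁻³ mF = 10.7
  94200 μF = 94200 × 10⁻³ mF = 94.2
  794 mF → 794
  9460 μF = 9460 × 10⁻³ mF = 9.46
Sum: 10.7 + 94.2 + 794 + 9.46 = 908.36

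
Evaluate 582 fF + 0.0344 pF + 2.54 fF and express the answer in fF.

618.94 fF

In fF:
  582 fF → 582
  0.0344 pF = 0.0344 × 10³ fF = 34.4
  2.54 fF → 2.54
Sum: 582 + 34.4 + 2.54 = 618.94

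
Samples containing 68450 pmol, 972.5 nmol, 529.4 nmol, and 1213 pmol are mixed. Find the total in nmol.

In nmol:
  68450 pmol = 68450e-3 nmol = 68.45
  972.5 nmol → 972.5
  529.4 nmol → 529.4
  1213 pmol = 1213e-3 nmol = 1.213
Sum: 68.45 + 972.5 + 529.4 + 1.213 = 1571.563

1571.563 nmol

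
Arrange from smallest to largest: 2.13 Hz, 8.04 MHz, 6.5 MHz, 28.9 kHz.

2.13 Hz < 28.9 kHz < 6.5 MHz < 8.04 MHz

2.13 Hz = 2.13 Hz
8.04 MHz = 8040000 Hz
6.5 MHz = 6500000 Hz
28.9 kHz = 28900 Hz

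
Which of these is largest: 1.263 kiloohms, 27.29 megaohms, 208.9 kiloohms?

1.263 kiloohms = 1263 ohms
27.29 megaohms = 27290000 ohms
208.9 kiloohms = 208900 ohms

27.29 megaohms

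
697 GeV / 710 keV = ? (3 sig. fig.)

(697 × 10⁹) / (710 × 10³) = 0.9817 × 10⁶

982000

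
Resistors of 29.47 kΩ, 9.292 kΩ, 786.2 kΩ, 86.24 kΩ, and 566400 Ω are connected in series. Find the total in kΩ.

In kΩ:
  29.47 kΩ → 29.47
  9.292 kΩ → 9.292
  786.2 kΩ → 786.2
  86.24 kΩ → 86.24
  566400 Ω = 566400e-3 kΩ = 566.4
Sum: 29.47 + 9.292 + 786.2 + 86.24 + 566.4 = 1477.602

1477.602 kΩ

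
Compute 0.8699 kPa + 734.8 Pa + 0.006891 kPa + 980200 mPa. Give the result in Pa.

2591.791 Pa

In Pa:
  0.8699 kPa = 0.8699 × 10³ Pa = 869.9
  734.8 Pa → 734.8
  0.006891 kPa = 0.006891 × 10³ Pa = 6.891
  980200 mPa = 980200 × 10⁻³ Pa = 980.2
Sum: 869.9 + 734.8 + 6.891 + 980.2 = 2591.791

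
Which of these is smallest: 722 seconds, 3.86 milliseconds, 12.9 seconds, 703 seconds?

722 seconds = 722 seconds
3.86 milliseconds = 0.00386 seconds
12.9 seconds = 12.9 seconds
703 seconds = 703 seconds

3.86 milliseconds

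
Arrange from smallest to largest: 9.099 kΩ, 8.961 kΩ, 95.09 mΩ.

9.099 kΩ = 9099 Ω
8.961 kΩ = 8961 Ω
95.09 mΩ = 0.09509 Ω

95.09 mΩ < 8.961 kΩ < 9.099 kΩ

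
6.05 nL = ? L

nano = 10^-9, (no prefix) = 10^0; factor is 10^-9.
6.05 × 10^-9 = 0.00000000605

0.00000000605 L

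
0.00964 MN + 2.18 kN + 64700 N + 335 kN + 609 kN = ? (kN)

In kN:
  0.00964 MN = 0.00964 × 10³ kN = 9.64
  2.18 kN → 2.18
  64700 N = 64700 × 10⁻³ kN = 64.7
  335 kN → 335
  609 kN → 609
Sum: 9.64 + 2.18 + 64.7 + 335 + 609 = 1020.52

1020.52 kN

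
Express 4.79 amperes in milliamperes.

4790 milliamperes

(no prefix) = 10⁰, milli = 10⁻³; factor is 10³.
4.79 × 10³ = 4790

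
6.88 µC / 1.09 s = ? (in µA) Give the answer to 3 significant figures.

(6.88 × 10^-6) / (1.09) = 6.3119 × 10^-6 A

6.31 µA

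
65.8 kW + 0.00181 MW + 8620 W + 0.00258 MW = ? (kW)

In kW:
  65.8 kW → 65.8
  0.00181 MW = 0.00181 × 10³ kW = 1.81
  8620 W = 8620 × 10⁻³ kW = 8.62
  0.00258 MW = 0.00258 × 10³ kW = 2.58
Sum: 65.8 + 1.81 + 8.62 + 2.58 = 78.81

78.81 kW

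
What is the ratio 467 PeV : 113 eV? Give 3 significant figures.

4130000000000000

(467e15) / (113) = 4.133e15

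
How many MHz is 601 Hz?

0.000601 MHz

(no prefix) = 1e0, mega = 1e6; factor is 1e-6.
601 × 1e-6 = 0.000601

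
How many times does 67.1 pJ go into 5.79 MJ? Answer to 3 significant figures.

86300000000000000

(5.79 × 10^6) / (67.1 × 10^-12) = 0.08629 × 10^18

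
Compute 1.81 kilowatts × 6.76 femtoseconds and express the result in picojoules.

1.81e3 × 6.76e-15 = 12.2356e-12 J

12.2356 picojoules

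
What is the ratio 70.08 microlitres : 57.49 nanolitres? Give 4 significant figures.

(70.08 × 10^-6) / (57.49 × 10^-9) = 1.219 × 10^3

1219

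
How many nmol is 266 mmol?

milli = 1e-3, nano = 1e-9; factor is 1e6.
266 × 1e6 = 266000000

266000000 nmol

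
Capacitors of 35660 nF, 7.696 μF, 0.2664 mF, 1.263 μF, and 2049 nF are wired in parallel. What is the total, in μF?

In μF:
  35660 nF = 35660e-3 μF = 35.66
  7.696 μF → 7.696
  0.2664 mF = 0.2664e3 μF = 266.4
  1.263 μF → 1.263
  2049 nF = 2049e-3 μF = 2.049
Sum: 35.66 + 7.696 + 266.4 + 1.263 + 2.049 = 313.068

313.068 μF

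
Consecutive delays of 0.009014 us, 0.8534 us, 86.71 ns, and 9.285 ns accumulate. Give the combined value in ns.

In ns:
  0.009014 us = 0.009014 × 10^3 ns = 9.014
  0.8534 us = 0.8534 × 10^3 ns = 853.4
  86.71 ns → 86.71
  9.285 ns → 9.285
Sum: 9.014 + 853.4 + 86.71 + 9.285 = 958.409

958.409 ns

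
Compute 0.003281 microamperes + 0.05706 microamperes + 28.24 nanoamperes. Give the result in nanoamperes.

In nanoamperes:
  0.003281 microamperes = 0.003281 × 10^3 nanoamperes = 3.281
  0.05706 microamperes = 0.05706 × 10^3 nanoamperes = 57.06
  28.24 nanoamperes → 28.24
Sum: 3.281 + 57.06 + 28.24 = 88.581

88.581 nanoamperes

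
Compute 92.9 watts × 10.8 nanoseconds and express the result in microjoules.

1.00332 microjoules

92.9 × 10.8 × 10^-9 = 1003.32 × 10^-9 J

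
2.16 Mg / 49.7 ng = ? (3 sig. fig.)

43500000000000

(2.16 × 10^6) / (49.7 × 10^-9) = 0.04346 × 10^15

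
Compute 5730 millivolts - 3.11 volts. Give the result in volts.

2.62 volts

In volts:
  5730 millivolts = 5730e-3 volts = 5.73
  3.11 volts → 3.11
Difference: 5.73 - 3.11 = 2.62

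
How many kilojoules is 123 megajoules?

mega = 1e6, kilo = 1e3; factor is 1e3.
123 × 1e3 = 123000

123000 kilojoules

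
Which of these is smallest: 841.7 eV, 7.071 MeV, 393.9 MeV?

841.7 eV = 841.7 eV
7.071 MeV = 7071000 eV
393.9 MeV = 393900000 eV

841.7 eV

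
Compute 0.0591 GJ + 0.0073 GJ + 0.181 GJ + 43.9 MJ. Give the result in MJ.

291.3 MJ

In MJ:
  0.0591 GJ = 0.0591 × 10^3 MJ = 59.1
  0.0073 GJ = 0.0073 × 10^3 MJ = 7.3
  0.181 GJ = 0.181 × 10^3 MJ = 181
  43.9 MJ → 43.9
Sum: 59.1 + 7.3 + 181 + 43.9 = 291.3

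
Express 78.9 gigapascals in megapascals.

giga = 10^9, mega = 10^6; factor is 10^3.
78.9 × 10^3 = 78900

78900 megapascals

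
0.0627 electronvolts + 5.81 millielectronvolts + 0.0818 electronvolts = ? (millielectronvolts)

150.31 millielectronvolts

In millielectronvolts:
  0.0627 electronvolts = 0.0627 × 10^3 millielectronvolts = 62.7
  5.81 millielectronvolts → 5.81
  0.0818 electronvolts = 0.0818 × 10^3 millielectronvolts = 81.8
Sum: 62.7 + 5.81 + 81.8 = 150.31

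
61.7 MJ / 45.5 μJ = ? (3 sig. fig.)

1360000000000

(61.7 × 10⁶) / (45.5 × 10⁻⁶) = 1.356 × 10¹²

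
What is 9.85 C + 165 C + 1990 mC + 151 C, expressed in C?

327.84 C

In C:
  9.85 C → 9.85
  165 C → 165
  1990 mC = 1990 × 10⁻³ C = 1.99
  151 C → 151
Sum: 9.85 + 165 + 1.99 + 151 = 327.84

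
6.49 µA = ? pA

micro = 1e-6, pico = 1e-12; factor is 1e6.
6.49 × 1e6 = 6490000

6490000 pA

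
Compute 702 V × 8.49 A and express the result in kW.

702 × 8.49 = 5959.98 W

5.95998 kW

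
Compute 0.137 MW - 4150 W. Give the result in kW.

In kW:
  0.137 MW = 0.137 × 10³ kW = 137
  4150 W = 4150 × 10⁻³ kW = 4.15
Difference: 137 - 4.15 = 132.85

132.85 kW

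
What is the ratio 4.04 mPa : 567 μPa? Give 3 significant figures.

(4.04 × 10⁻³) / (567 × 10⁻⁶) = 0.007125 × 10³

7.13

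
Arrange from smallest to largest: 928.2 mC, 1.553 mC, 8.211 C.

928.2 mC = 0.9282 C
1.553 mC = 0.001553 C
8.211 C = 8.211 C

1.553 mC < 928.2 mC < 8.211 C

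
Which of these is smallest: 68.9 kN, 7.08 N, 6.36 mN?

68.9 kN = 68900 N
7.08 N = 7.08 N
6.36 mN = 0.00636 N

6.36 mN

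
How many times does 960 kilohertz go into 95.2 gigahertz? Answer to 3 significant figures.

99200

(95.2 × 10⁹) / (960 × 10³) = 0.09917 × 10⁶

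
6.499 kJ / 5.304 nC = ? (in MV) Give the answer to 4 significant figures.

(6.499e3) / (5.304e-9) = 1.2253e12 V

1225000 MV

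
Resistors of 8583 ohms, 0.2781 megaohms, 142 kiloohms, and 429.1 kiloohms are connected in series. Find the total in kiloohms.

857.783 kiloohms

In kiloohms:
  8583 ohms = 8583 × 10⁻³ kiloohms = 8.583
  0.2781 megaohms = 0.2781 × 10³ kiloohms = 278.1
  142 kiloohms → 142
  429.1 kiloohms → 429.1
Sum: 8.583 + 278.1 + 142 + 429.1 = 857.783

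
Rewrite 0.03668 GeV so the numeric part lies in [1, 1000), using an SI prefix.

36.68 MeV

= 36.68 × 10^6 eV; 10^6 is mega.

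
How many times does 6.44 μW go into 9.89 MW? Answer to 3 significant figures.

1540000000000

(9.89 × 10⁶) / (6.44 × 10⁻⁶) = 1.536 × 10¹²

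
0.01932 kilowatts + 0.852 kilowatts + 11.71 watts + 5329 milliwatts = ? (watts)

888.359 watts

In watts:
  0.01932 kilowatts = 0.01932e3 watts = 19.32
  0.852 kilowatts = 0.852e3 watts = 852
  11.71 watts → 11.71
  5329 milliwatts = 5329e-3 watts = 5.329
Sum: 19.32 + 852 + 11.71 + 5.329 = 888.359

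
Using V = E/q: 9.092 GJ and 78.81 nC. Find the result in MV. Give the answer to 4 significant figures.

115400000000 MV

(9.092 × 10⁹) / (78.81 × 10⁻⁹) = 0.115366 × 10¹⁸ V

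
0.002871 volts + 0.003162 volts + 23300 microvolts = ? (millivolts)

In millivolts:
  0.002871 volts = 0.002871e3 millivolts = 2.871
  0.003162 volts = 0.003162e3 millivolts = 3.162
  23300 microvolts = 23300e-3 millivolts = 23.3
Sum: 2.871 + 3.162 + 23.3 = 29.333

29.333 millivolts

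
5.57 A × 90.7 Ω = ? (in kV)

0.505199 kV

5.57 × 90.7 = 505.199 V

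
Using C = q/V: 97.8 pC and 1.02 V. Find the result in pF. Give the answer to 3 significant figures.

95.9 pF

(97.8 × 10^-12) / (1.02) = 95.882 × 10^-12 F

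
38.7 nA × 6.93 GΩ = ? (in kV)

38.7 × 10⁻⁹ × 6.93 × 10⁹ = 268.191 V

0.268191 kV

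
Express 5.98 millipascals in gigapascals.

milli = 1e-3, giga = 1e9; factor is 1e-12.
5.98 × 1e-12 = 0.00000000000598

0.00000000000598 gigapascals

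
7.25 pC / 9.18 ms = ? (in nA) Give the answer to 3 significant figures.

0.790 nA

(7.25e-12) / (9.18e-3) = 0.78976e-9 A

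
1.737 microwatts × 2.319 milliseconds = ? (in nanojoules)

4.028103 nanojoules

1.737 × 10^-6 × 2.319 × 10^-3 = 4.028103 × 10^-9 J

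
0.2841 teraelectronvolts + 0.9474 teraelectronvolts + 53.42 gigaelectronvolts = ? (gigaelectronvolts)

1284.92 gigaelectronvolts

In gigaelectronvolts:
  0.2841 teraelectronvolts = 0.2841 × 10³ gigaelectronvolts = 284.1
  0.9474 teraelectronvolts = 0.9474 × 10³ gigaelectronvolts = 947.4
  53.42 gigaelectronvolts → 53.42
Sum: 284.1 + 947.4 + 53.42 = 1284.92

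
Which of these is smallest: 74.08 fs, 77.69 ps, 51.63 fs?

74.08 fs = 0.00000000000007408 s
77.69 ps = 0.00000000007769 s
51.63 fs = 0.00000000000005163 s

51.63 fs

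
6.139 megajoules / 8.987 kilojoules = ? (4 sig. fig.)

(6.139 × 10^6) / (8.987 × 10^3) = 0.6831 × 10^3

683.1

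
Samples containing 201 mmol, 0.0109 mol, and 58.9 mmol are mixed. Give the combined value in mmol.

In mmol:
  201 mmol → 201
  0.0109 mol = 0.0109e3 mmol = 10.9
  58.9 mmol → 58.9
Sum: 201 + 10.9 + 58.9 = 270.8

270.8 mmol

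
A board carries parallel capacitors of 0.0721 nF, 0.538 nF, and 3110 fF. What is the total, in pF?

613.21 pF

In pF:
  0.0721 nF = 0.0721 × 10^3 pF = 72.1
  0.538 nF = 0.538 × 10^3 pF = 538
  3110 fF = 3110 × 10^-3 pF = 3.11
Sum: 72.1 + 538 + 3.11 = 613.21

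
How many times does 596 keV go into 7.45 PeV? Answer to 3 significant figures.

12500000000

(7.45e15) / (596e3) = 0.0125e12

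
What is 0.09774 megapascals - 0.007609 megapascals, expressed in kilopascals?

In kilopascals:
  0.09774 megapascals = 0.09774 × 10^3 kilopascals = 97.74
  0.007609 megapascals = 0.007609 × 10^3 kilopascals = 7.609
Difference: 97.74 - 7.609 = 90.131

90.131 kilopascals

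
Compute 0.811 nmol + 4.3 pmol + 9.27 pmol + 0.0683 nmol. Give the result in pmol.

892.87 pmol

In pmol:
  0.811 nmol = 0.811 × 10^3 pmol = 811
  4.3 pmol → 4.3
  9.27 pmol → 9.27
  0.0683 nmol = 0.0683 × 10^3 pmol = 68.3
Sum: 811 + 4.3 + 9.27 + 68.3 = 892.87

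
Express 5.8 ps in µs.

0.0000058 µs

pico = 1e-12, micro = 1e-6; factor is 1e-6.
5.8 × 1e-6 = 0.0000058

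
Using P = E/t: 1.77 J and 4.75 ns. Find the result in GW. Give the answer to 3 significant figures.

(1.77) / (4.75 × 10^-9) = 0.37263 × 10^9 W

0.373 GW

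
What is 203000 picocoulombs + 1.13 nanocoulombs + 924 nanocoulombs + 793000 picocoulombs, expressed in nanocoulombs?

1921.13 nanocoulombs

In nanocoulombs:
  203000 picocoulombs = 203000 × 10^-3 nanocoulombs = 203
  1.13 nanocoulombs → 1.13
  924 nanocoulombs → 924
  793000 picocoulombs = 793000 × 10^-3 nanocoulombs = 793
Sum: 203 + 1.13 + 924 + 793 = 1921.13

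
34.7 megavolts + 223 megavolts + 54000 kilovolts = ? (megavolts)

In megavolts:
  34.7 megavolts → 34.7
  223 megavolts → 223
  54000 kilovolts = 54000 × 10^-3 megavolts = 54
Sum: 34.7 + 223 + 54 = 311.7

311.7 megavolts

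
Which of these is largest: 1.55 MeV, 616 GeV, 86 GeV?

616 GeV

1.55 MeV = 1550000 eV
616 GeV = 616000000000 eV
86 GeV = 86000000000 eV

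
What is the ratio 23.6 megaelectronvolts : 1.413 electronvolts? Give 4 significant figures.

16700000

(23.6 × 10^6) / (1.413) = 16.702 × 10^6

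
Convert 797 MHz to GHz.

0.797 GHz

mega = 10⁶, giga = 10⁹; factor is 10⁻³.
797 × 10⁻³ = 0.797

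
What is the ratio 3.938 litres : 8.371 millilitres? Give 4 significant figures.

470.4

(3.938) / (8.371e-3) = 0.47043e3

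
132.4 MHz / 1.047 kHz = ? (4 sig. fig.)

126500

(132.4 × 10⁶) / (1.047 × 10³) = 126.46 × 10³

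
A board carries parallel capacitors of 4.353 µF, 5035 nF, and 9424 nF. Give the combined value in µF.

18.812 µF

In µF:
  4.353 µF → 4.353
  5035 nF = 5035e-3 µF = 5.035
  9424 nF = 9424e-3 µF = 9.424
Sum: 4.353 + 5.035 + 9.424 = 18.812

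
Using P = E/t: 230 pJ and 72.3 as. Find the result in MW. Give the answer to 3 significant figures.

3.18 MW

(230 × 10^-12) / (72.3 × 10^-18) = 3.1812 × 10^6 W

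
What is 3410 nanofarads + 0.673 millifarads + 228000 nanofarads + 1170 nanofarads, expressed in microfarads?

In microfarads:
  3410 nanofarads = 3410e-3 microfarads = 3.41
  0.673 millifarads = 0.673e3 microfarads = 673
  228000 nanofarads = 228000e-3 microfarads = 228
  1170 nanofarads = 1170e-3 microfarads = 1.17
Sum: 3.41 + 673 + 228 + 1.17 = 905.58

905.58 microfarads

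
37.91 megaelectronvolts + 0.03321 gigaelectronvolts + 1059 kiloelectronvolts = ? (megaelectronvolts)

72.179 megaelectronvolts

In megaelectronvolts:
  37.91 megaelectronvolts → 37.91
  0.03321 gigaelectronvolts = 0.03321e3 megaelectronvolts = 33.21
  1059 kiloelectronvolts = 1059e-3 megaelectronvolts = 1.059
Sum: 37.91 + 33.21 + 1.059 = 72.179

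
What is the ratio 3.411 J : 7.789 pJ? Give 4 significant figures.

437900000000

(3.411) / (7.789 × 10⁻¹²) = 0.43793 × 10¹²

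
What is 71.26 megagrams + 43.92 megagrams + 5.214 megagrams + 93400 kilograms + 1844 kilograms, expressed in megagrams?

215.638 megagrams

In megagrams:
  71.26 megagrams → 71.26
  43.92 megagrams → 43.92
  5.214 megagrams → 5.214
  93400 kilograms = 93400e-3 megagrams = 93.4
  1844 kilograms = 1844e-3 megagrams = 1.844
Sum: 71.26 + 43.92 + 5.214 + 93.4 + 1.844 = 215.638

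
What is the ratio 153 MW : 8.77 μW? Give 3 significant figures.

(153 × 10^6) / (8.77 × 10^-6) = 17.45 × 10^12

17400000000000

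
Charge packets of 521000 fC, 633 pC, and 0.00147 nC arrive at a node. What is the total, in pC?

1155.47 pC

In pC:
  521000 fC = 521000 × 10^-3 pC = 521
  633 pC → 633
  0.00147 nC = 0.00147 × 10^3 pC = 1.47
Sum: 521 + 633 + 1.47 = 1155.47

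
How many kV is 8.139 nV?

0.000000000008139 kV

nano = 10^-9, kilo = 10^3; factor is 10^-12.
8.139 × 10^-12 = 0.000000000008139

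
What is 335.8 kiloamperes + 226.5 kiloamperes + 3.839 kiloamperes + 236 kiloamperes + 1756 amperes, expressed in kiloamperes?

803.895 kiloamperes

In kiloamperes:
  335.8 kiloamperes → 335.8
  226.5 kiloamperes → 226.5
  3.839 kiloamperes → 3.839
  236 kiloamperes → 236
  1756 amperes = 1756 × 10^-3 kiloamperes = 1.756
Sum: 335.8 + 226.5 + 3.839 + 236 + 1.756 = 803.895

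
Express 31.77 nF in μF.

nano = 10⁻⁹, micro = 10⁻⁶; factor is 10⁻³.
31.77 × 10⁻³ = 0.03177

0.03177 μF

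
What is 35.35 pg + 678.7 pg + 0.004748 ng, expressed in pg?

718.798 pg

In pg:
  35.35 pg → 35.35
  678.7 pg → 678.7
  0.004748 ng = 0.004748e3 pg = 4.748
Sum: 35.35 + 678.7 + 4.748 = 718.798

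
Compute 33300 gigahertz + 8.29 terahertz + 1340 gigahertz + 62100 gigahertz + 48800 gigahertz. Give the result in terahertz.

In terahertz:
  33300 gigahertz = 33300 × 10⁻³ terahertz = 33.3
  8.29 terahertz → 8.29
  1340 gigahertz = 1340 × 10⁻³ terahertz = 1.34
  62100 gigahertz = 62100 × 10⁻³ terahertz = 62.1
  48800 gigahertz = 48800 × 10⁻³ terahertz = 48.8
Sum: 33.3 + 8.29 + 1.34 + 62.1 + 48.8 = 153.83

153.83 terahertz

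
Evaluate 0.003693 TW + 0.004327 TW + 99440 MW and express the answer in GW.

In GW:
  0.003693 TW = 0.003693e3 GW = 3.693
  0.004327 TW = 0.004327e3 GW = 4.327
  99440 MW = 99440e-3 GW = 99.44
Sum: 3.693 + 4.327 + 99.44 = 107.46

107.46 GW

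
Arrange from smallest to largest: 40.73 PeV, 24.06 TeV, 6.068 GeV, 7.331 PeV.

6.068 GeV < 24.06 TeV < 7.331 PeV < 40.73 PeV

40.73 PeV = 40730000000000000 eV
24.06 TeV = 24060000000000 eV
6.068 GeV = 6068000000 eV
7.331 PeV = 7331000000000000 eV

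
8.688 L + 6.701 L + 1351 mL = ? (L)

16.74 L

In L:
  8.688 L → 8.688
  6.701 L → 6.701
  1351 mL = 1351 × 10⁻³ L = 1.351
Sum: 8.688 + 6.701 + 1.351 = 16.74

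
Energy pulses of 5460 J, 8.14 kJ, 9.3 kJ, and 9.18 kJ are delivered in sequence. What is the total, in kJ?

32.08 kJ

In kJ:
  5460 J = 5460e-3 kJ = 5.46
  8.14 kJ → 8.14
  9.3 kJ → 9.3
  9.18 kJ → 9.18
Sum: 5.46 + 8.14 + 9.3 + 9.18 = 32.08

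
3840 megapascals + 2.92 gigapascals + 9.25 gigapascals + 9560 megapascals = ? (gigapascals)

25.57 gigapascals

In gigapascals:
  3840 megapascals = 3840e-3 gigapascals = 3.84
  2.92 gigapascals → 2.92
  9.25 gigapascals → 9.25
  9560 megapascals = 9560e-3 gigapascals = 9.56
Sum: 3.84 + 2.92 + 9.25 + 9.56 = 25.57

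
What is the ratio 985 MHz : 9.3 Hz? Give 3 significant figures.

106000000

(985 × 10⁶) / (9.3) = 105.9 × 10⁶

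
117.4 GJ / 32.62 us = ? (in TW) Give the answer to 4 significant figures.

3599 TW

(117.4e9) / (32.62e-6) = 3.59902e15 W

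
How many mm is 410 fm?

0.00000000041 mm

femto = 10⁻¹⁵, milli = 10⁻³; factor is 10⁻¹².
410 × 10⁻¹² = 0.00000000041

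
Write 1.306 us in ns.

1306 ns

micro = 10^-6, nano = 10^-9; factor is 10^3.
1.306 × 10^3 = 1306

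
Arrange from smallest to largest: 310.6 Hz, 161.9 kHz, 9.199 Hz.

310.6 Hz = 310.6 Hz
161.9 kHz = 161900 Hz
9.199 Hz = 9.199 Hz

9.199 Hz < 310.6 Hz < 161.9 kHz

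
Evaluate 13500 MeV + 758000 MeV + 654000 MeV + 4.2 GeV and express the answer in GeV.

1429.7 GeV

In GeV:
  13500 MeV = 13500e-3 GeV = 13.5
  758000 MeV = 758000e-3 GeV = 758
  654000 MeV = 654000e-3 GeV = 654
  4.2 GeV → 4.2
Sum: 13.5 + 758 + 654 + 4.2 = 1429.7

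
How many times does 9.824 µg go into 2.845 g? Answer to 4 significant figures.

(2.845) / (9.824 × 10⁻⁶) = 0.2896 × 10⁶

289600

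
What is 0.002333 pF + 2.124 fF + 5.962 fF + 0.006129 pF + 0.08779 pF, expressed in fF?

In fF:
  0.002333 pF = 0.002333 × 10³ fF = 2.333
  2.124 fF → 2.124
  5.962 fF → 5.962
  0.006129 pF = 0.006129 × 10³ fF = 6.129
  0.08779 pF = 0.08779 × 10³ fF = 87.79
Sum: 2.333 + 2.124 + 5.962 + 6.129 + 87.79 = 104.338

104.338 fF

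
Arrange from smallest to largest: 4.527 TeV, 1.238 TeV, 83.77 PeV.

1.238 TeV < 4.527 TeV < 83.77 PeV

4.527 TeV = 4527000000000 eV
1.238 TeV = 1238000000000 eV
83.77 PeV = 83770000000000000 eV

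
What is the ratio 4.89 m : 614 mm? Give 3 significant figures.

(4.89) / (614 × 10^-3) = 0.007964 × 10^3

7.96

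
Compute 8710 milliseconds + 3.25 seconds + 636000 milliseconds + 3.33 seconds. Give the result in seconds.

In seconds:
  8710 milliseconds = 8710 × 10⁻³ seconds = 8.71
  3.25 seconds → 3.25
  636000 milliseconds = 636000 × 10⁻³ seconds = 636
  3.33 seconds → 3.33
Sum: 8.71 + 3.25 + 636 + 3.33 = 651.29

651.29 seconds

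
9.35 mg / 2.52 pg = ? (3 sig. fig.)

(9.35 × 10^-3) / (2.52 × 10^-12) = 3.71 × 10^9

3710000000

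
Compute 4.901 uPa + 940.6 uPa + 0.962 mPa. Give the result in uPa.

In uPa:
  4.901 uPa → 4.901
  940.6 uPa → 940.6
  0.962 mPa = 0.962e3 uPa = 962
Sum: 4.901 + 940.6 + 962 = 1907.501

1907.501 uPa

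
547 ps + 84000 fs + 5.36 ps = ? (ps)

636.36 ps

In ps:
  547 ps → 547
  84000 fs = 84000e-3 ps = 84
  5.36 ps → 5.36
Sum: 547 + 84 + 5.36 = 636.36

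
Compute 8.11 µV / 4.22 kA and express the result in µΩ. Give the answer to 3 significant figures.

0.00192 µΩ

(8.11 × 10^-6) / (4.22 × 10^3) = 1.9218 × 10^-9 Ω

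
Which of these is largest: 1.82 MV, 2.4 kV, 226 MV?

226 MV

1.82 MV = 1820000 V
2.4 kV = 2400 V
226 MV = 226000000 V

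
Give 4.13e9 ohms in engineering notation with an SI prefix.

= 4.13e9 ohms; 1e9 is giga.

4.13 gigaohms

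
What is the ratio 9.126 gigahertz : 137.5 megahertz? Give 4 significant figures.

66.37

(9.126e9) / (137.5e6) = 0.066371e3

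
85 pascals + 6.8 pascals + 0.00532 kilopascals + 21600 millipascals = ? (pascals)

118.72 pascals

In pascals:
  85 pascals → 85
  6.8 pascals → 6.8
  0.00532 kilopascals = 0.00532e3 pascals = 5.32
  21600 millipascals = 21600e-3 pascals = 21.6
Sum: 85 + 6.8 + 5.32 + 21.6 = 118.72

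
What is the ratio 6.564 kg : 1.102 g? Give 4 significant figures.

(6.564 × 10³) / (1.102) = 5.9564 × 10³

5956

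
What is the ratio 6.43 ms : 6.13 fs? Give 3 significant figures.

(6.43e-3) / (6.13e-15) = 1.049e12

1050000000000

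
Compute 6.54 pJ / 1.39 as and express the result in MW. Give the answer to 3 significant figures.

(6.54e-12) / (1.39e-18) = 4.705e6 W

4.71 MW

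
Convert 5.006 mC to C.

milli = 10⁻³, (no prefix) = 10⁰; factor is 10⁻³.
5.006 × 10⁻³ = 0.005006

0.005006 C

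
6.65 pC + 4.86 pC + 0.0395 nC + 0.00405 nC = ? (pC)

55.06 pC

In pC:
  6.65 pC → 6.65
  4.86 pC → 4.86
  0.0395 nC = 0.0395e3 pC = 39.5
  0.00405 nC = 0.00405e3 pC = 4.05
Sum: 6.65 + 4.86 + 39.5 + 4.05 = 55.06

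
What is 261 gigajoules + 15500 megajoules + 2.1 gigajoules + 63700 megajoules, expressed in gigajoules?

In gigajoules:
  261 gigajoules → 261
  15500 megajoules = 15500e-3 gigajoules = 15.5
  2.1 gigajoules → 2.1
  63700 megajoules = 63700e-3 gigajoules = 63.7
Sum: 261 + 15.5 + 2.1 + 63.7 = 342.3

342.3 gigajoules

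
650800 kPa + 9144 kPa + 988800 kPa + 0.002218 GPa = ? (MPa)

In MPa:
  650800 kPa = 650800 × 10^-3 MPa = 650.8
  9144 kPa = 9144 × 10^-3 MPa = 9.144
  988800 kPa = 988800 × 10^-3 MPa = 988.8
  0.002218 GPa = 0.002218 × 10^3 MPa = 2.218
Sum: 650.8 + 9.144 + 988.8 + 2.218 = 1650.962

1650.962 MPa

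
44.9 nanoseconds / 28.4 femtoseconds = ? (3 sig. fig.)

1580000

(44.9 × 10⁻⁹) / (28.4 × 10⁻¹⁵) = 1.581 × 10⁶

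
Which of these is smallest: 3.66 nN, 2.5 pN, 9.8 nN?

3.66 nN = 0.00000000366 N
2.5 pN = 0.0000000000025 N
9.8 nN = 0.0000000098 N

2.5 pN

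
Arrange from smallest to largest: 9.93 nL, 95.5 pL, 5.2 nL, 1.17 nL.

95.5 pL < 1.17 nL < 5.2 nL < 9.93 nL

9.93 nL = 0.00000000993 L
95.5 pL = 0.0000000000955 L
5.2 nL = 0.0000000052 L
1.17 nL = 0.00000000117 L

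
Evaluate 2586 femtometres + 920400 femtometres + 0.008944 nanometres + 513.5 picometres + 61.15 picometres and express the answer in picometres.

1506.58 picometres

In picometres:
  2586 femtometres = 2586 × 10⁻³ picometres = 2.586
  920400 femtometres = 920400 × 10⁻³ picometres = 920.4
  0.008944 nanometres = 0.008944 × 10³ picometres = 8.944
  513.5 picometres → 513.5
  61.15 picometres → 61.15
Sum: 2.586 + 920.4 + 8.944 + 513.5 + 61.15 = 1506.58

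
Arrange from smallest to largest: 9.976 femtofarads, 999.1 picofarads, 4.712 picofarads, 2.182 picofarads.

9.976 femtofarads < 2.182 picofarads < 4.712 picofarads < 999.1 picofarads

9.976 femtofarads = 0.000000000000009976 farads
999.1 picofarads = 0.0000000009991 farads
4.712 picofarads = 0.000000000004712 farads
2.182 picofarads = 0.000000000002182 farads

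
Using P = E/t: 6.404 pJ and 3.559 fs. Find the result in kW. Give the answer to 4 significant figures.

1.799 kW

(6.404e-12) / (3.559e-15) = 1.79938e3 W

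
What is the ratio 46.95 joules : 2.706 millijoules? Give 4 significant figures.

(46.95) / (2.706e-3) = 17.35e3

17350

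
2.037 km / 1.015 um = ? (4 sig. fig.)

2007000000

(2.037 × 10^3) / (1.015 × 10^-6) = 2.0069 × 10^9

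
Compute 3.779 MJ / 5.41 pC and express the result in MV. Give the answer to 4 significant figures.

(3.779 × 10⁶) / (5.41 × 10⁻¹²) = 0.698521 × 10¹⁸ V

698500000000 MV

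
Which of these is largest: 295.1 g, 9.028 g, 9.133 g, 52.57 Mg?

52.57 Mg

295.1 g = 295.1 g
9.028 g = 9.028 g
9.133 g = 9.133 g
52.57 Mg = 52570000 g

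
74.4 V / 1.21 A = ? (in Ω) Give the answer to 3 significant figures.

61.5 Ω

(74.4) / (1.21) = 61.488 Ω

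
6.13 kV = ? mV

kilo = 10³, milli = 10⁻³; factor is 10⁶.
6.13 × 10⁶ = 6130000

6130000 mV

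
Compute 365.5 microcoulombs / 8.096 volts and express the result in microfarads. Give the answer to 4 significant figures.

(365.5 × 10^-6) / (8.096) = 45.1458 × 10^-6 F

45.15 microfarads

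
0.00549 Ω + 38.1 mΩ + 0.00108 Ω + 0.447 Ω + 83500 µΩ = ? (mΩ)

575.17 mΩ

In mΩ:
  0.00549 Ω = 0.00549e3 mΩ = 5.49
  38.1 mΩ → 38.1
  0.00108 Ω = 0.00108e3 mΩ = 1.08
  0.447 Ω = 0.447e3 mΩ = 447
  83500 µΩ = 83500e-3 mΩ = 83.5
Sum: 5.49 + 38.1 + 1.08 + 447 + 83.5 = 575.17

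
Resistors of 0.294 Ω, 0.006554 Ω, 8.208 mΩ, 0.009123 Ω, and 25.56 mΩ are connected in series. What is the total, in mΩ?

In mΩ:
  0.294 Ω = 0.294e3 mΩ = 294
  0.006554 Ω = 0.006554e3 mΩ = 6.554
  8.208 mΩ → 8.208
  0.009123 Ω = 0.009123e3 mΩ = 9.123
  25.56 mΩ → 25.56
Sum: 294 + 6.554 + 8.208 + 9.123 + 25.56 = 343.445

343.445 mΩ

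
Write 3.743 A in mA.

(no prefix) = 10^0, milli = 10^-3; factor is 10^3.
3.743 × 10^3 = 3743

3743 mA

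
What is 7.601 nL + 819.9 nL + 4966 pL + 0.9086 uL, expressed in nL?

1741.067 nL

In nL:
  7.601 nL → 7.601
  819.9 nL → 819.9
  4966 pL = 4966e-3 nL = 4.966
  0.9086 uL = 0.9086e3 nL = 908.6
Sum: 7.601 + 819.9 + 4.966 + 908.6 = 1741.067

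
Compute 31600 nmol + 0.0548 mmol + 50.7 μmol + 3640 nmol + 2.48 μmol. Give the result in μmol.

143.22 μmol

In μmol:
  31600 nmol = 31600e-3 μmol = 31.6
  0.0548 mmol = 0.0548e3 μmol = 54.8
  50.7 μmol → 50.7
  3640 nmol = 3640e-3 μmol = 3.64
  2.48 μmol → 2.48
Sum: 31.6 + 54.8 + 50.7 + 3.64 + 2.48 = 143.22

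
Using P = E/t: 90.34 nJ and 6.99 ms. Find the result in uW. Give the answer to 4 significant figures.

(90.34e-9) / (6.99e-3) = 12.9242e-6 W

12.92 uW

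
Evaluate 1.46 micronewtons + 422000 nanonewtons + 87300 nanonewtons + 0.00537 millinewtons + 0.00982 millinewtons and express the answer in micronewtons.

In micronewtons:
  1.46 micronewtons → 1.46
  422000 nanonewtons = 422000e-3 micronewtons = 422
  87300 nanonewtons = 87300e-3 micronewtons = 87.3
  0.00537 millinewtons = 0.00537e3 micronewtons = 5.37
  0.00982 millinewtons = 0.00982e3 micronewtons = 9.82
Sum: 1.46 + 422 + 87.3 + 5.37 + 9.82 = 525.95

525.95 micronewtons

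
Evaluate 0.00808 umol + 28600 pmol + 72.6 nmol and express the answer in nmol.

In nmol:
  0.00808 umol = 0.00808 × 10^3 nmol = 8.08
  28600 pmol = 28600 × 10^-3 nmol = 28.6
  72.6 nmol → 72.6
Sum: 8.08 + 28.6 + 72.6 = 109.28

109.28 nmol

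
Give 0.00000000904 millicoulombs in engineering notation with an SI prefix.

= 9.04 × 10⁻¹² coulombs; 10⁻¹² is pico.

9.04 picocoulombs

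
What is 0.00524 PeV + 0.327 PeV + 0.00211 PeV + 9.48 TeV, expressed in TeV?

In TeV:
  0.00524 PeV = 0.00524 × 10³ TeV = 5.24
  0.327 PeV = 0.327 × 10³ TeV = 327
  0.00211 PeV = 0.00211 × 10³ TeV = 2.11
  9.48 TeV → 9.48
Sum: 5.24 + 327 + 2.11 + 9.48 = 343.83

343.83 TeV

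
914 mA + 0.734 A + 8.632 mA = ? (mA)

1656.632 mA

In mA:
  914 mA → 914
  0.734 A = 0.734 × 10³ mA = 734
  8.632 mA → 8.632
Sum: 914 + 734 + 8.632 = 1656.632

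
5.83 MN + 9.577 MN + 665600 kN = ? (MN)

In MN:
  5.83 MN → 5.83
  9.577 MN → 9.577
  665600 kN = 665600 × 10^-3 MN = 665.6
Sum: 5.83 + 9.577 + 665.6 = 681.007

681.007 MN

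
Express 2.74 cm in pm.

centi = 10⁻², pico = 10⁻¹²; factor is 10¹⁰.
2.74 × 10¹⁰ = 27400000000

27400000000 pm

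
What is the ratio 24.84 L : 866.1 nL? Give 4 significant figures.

(24.84) / (866.1 × 10^-9) = 0.02868 × 10^9

28680000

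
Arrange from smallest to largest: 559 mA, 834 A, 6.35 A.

559 mA = 0.559 A
834 A = 834 A
6.35 A = 6.35 A

559 mA < 6.35 A < 834 A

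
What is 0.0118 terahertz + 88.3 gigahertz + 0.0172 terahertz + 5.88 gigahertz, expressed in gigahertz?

123.18 gigahertz

In gigahertz:
  0.0118 terahertz = 0.0118 × 10³ gigahertz = 11.8
  88.3 gigahertz → 88.3
  0.0172 terahertz = 0.0172 × 10³ gigahertz = 17.2
  5.88 gigahertz → 5.88
Sum: 11.8 + 88.3 + 17.2 + 5.88 = 123.18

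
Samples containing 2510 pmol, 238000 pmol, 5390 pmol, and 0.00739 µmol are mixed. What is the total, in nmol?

253.29 nmol

In nmol:
  2510 pmol = 2510 × 10⁻³ nmol = 2.51
  238000 pmol = 238000 × 10⁻³ nmol = 238
  5390 pmol = 5390 × 10⁻³ nmol = 5.39
  0.00739 µmol = 0.00739 × 10³ nmol = 7.39
Sum: 2.51 + 238 + 5.39 + 7.39 = 253.29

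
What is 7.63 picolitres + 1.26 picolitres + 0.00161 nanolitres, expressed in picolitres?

10.5 picolitres

In picolitres:
  7.63 picolitres → 7.63
  1.26 picolitres → 1.26
  0.00161 nanolitres = 0.00161e3 picolitres = 1.61
Sum: 7.63 + 1.26 + 1.61 = 10.5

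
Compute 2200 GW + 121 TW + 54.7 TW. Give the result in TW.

177.9 TW

In TW:
  2200 GW = 2200 × 10^-3 TW = 2.2
  121 TW → 121
  54.7 TW → 54.7
Sum: 2.2 + 121 + 54.7 = 177.9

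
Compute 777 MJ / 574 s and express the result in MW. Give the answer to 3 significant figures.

(777e6) / (574) = 1.3537e6 W

1.35 MW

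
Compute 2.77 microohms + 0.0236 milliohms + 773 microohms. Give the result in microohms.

799.37 microohms

In microohms:
  2.77 microohms → 2.77
  0.0236 milliohms = 0.0236 × 10³ microohms = 23.6
  773 microohms → 773
Sum: 2.77 + 23.6 + 773 = 799.37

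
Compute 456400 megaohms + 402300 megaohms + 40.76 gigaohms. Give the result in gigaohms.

In gigaohms:
  456400 megaohms = 456400 × 10⁻³ gigaohms = 456.4
  402300 megaohms = 402300 × 10⁻³ gigaohms = 402.3
  40.76 gigaohms → 40.76
Sum: 456.4 + 402.3 + 40.76 = 899.46

899.46 gigaohms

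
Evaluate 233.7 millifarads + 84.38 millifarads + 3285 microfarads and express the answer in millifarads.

321.365 millifarads

In millifarads:
  233.7 millifarads → 233.7
  84.38 millifarads → 84.38
  3285 microfarads = 3285 × 10⁻³ millifarads = 3.285
Sum: 233.7 + 84.38 + 3.285 = 321.365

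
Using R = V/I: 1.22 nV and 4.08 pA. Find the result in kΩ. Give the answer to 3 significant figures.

0.299 kΩ

(1.22 × 10^-9) / (4.08 × 10^-12) = 0.29902 × 10^3 Ω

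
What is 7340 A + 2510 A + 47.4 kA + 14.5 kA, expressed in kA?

In kA:
  7340 A = 7340 × 10^-3 kA = 7.34
  2510 A = 2510 × 10^-3 kA = 2.51
  47.4 kA → 47.4
  14.5 kA → 14.5
Sum: 7.34 + 2.51 + 47.4 + 14.5 = 71.75

71.75 kA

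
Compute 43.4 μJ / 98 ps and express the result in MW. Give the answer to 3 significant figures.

(43.4 × 10⁻⁶) / (98 × 10⁻¹²) = 0.44286 × 10⁶ W

0.443 MW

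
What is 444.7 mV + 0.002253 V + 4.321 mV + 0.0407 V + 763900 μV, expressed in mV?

1255.874 mV

In mV:
  444.7 mV → 444.7
  0.002253 V = 0.002253e3 mV = 2.253
  4.321 mV → 4.321
  0.0407 V = 0.0407e3 mV = 40.7
  763900 μV = 763900e-3 mV = 763.9
Sum: 444.7 + 2.253 + 4.321 + 40.7 + 763.9 = 1255.874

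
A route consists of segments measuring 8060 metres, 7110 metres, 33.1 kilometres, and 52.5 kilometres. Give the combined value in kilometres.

100.77 kilometres

In kilometres:
  8060 metres = 8060 × 10^-3 kilometres = 8.06
  7110 metres = 7110 × 10^-3 kilometres = 7.11
  33.1 kilometres → 33.1
  52.5 kilometres → 52.5
Sum: 8.06 + 7.11 + 33.1 + 52.5 = 100.77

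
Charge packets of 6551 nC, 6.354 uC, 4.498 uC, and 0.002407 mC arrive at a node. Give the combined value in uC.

In uC:
  6551 nC = 6551 × 10^-3 uC = 6.551
  6.354 uC → 6.354
  4.498 uC → 4.498
  0.002407 mC = 0.002407 × 10^3 uC = 2.407
Sum: 6.551 + 6.354 + 4.498 + 2.407 = 19.81

19.81 uC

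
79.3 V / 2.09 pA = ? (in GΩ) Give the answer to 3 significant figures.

37900 GΩ

(79.3) / (2.09 × 10^-12) = 37.943 × 10^12 Ω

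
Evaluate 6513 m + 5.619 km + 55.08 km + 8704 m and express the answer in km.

In km:
  6513 m = 6513 × 10^-3 km = 6.513
  5.619 km → 5.619
  55.08 km → 55.08
  8704 m = 8704 × 10^-3 km = 8.704
Sum: 6.513 + 5.619 + 55.08 + 8.704 = 75.916

75.916 km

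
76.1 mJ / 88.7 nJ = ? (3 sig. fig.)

(76.1e-3) / (88.7e-9) = 0.8579e6

858000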